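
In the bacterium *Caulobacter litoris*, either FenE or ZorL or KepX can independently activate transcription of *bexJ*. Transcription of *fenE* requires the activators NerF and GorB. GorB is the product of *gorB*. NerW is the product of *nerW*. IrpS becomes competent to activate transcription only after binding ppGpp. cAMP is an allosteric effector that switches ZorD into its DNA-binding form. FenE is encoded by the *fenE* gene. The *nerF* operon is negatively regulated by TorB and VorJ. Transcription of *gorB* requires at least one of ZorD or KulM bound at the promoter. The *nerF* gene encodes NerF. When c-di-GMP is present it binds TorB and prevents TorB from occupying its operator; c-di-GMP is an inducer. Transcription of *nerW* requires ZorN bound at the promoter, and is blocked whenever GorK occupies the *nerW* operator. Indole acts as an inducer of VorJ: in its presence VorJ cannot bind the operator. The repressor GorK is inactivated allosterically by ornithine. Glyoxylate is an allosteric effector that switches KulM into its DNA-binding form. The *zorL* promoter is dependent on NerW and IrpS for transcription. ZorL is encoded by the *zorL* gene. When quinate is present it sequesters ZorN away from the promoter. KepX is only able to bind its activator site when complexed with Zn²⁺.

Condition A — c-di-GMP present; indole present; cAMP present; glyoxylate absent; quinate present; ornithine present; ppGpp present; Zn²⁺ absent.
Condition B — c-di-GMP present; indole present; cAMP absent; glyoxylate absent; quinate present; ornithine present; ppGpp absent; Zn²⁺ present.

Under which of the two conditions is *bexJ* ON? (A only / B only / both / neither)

Condition A:
c-di-GMP is present, so TorB is inactive.
Indole is present, so VorJ is inactive.
With no repressor bound, *nerF* is transcribed.
So NerF is produced and active.
cAMP is present, so ZorD is active.
Glyoxylate is absent, so KulM is inactive.
Activator ZorD is present, so *gorB* is transcribed.
So GorB is produced and active.
No repressor is bound and NerF and GorB are active, so *fenE* is transcribed.
So FenE is produced and active.
Quinate is present, so ZorN is inactive.
Ornithine is present, so GorK is inactive.
Required activator ZorN is absent, so *nerW* is not transcribed.
So NerW is not produced.
ppGpp is present, so IrpS is active.
Required activator NerW is absent, so *zorL* is not transcribed.
So ZorL is not produced.
Zn²⁺ is absent, so KepX is inactive.
Activator FenE is present, so *bexJ* is transcribed.
→ *bexJ* is ON in A.
Condition B:
c-di-GMP is present, so TorB is inactive.
Indole is present, so VorJ is inactive.
With no repressor bound, *nerF* is transcribed.
So NerF is produced and active.
cAMP is absent, so ZorD is inactive.
Glyoxylate is absent, so KulM is inactive.
No activator is available at the *gorB* promoter, so *gorB* is not transcribed.
So GorB is not produced.
Required activator GorB is absent, so *fenE* is not transcribed.
So FenE is not produced.
Quinate is present, so ZorN is inactive.
Ornithine is present, so GorK is inactive.
Required activator ZorN is absent, so *nerW* is not transcribed.
So NerW is not produced.
ppGpp is absent, so IrpS is inactive.
Required activator NerW is absent, so *zorL* is not transcribed.
So ZorL is not produced.
Zn²⁺ is present, so KepX is active.
Activator KepX is present, so *bexJ* is transcribed.
→ *bexJ* is ON in B.

both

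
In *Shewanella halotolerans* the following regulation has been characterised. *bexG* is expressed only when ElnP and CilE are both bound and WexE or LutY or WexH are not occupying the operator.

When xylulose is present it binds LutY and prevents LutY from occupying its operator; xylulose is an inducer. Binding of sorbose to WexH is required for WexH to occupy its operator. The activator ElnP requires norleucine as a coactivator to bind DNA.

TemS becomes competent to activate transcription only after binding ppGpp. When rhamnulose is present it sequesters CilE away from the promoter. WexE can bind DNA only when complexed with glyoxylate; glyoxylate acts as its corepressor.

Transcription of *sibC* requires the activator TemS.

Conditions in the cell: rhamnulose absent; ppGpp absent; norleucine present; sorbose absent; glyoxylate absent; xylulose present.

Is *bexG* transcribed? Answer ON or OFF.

ON

Glyoxylate is absent, so WexE is inactive.
Norleucine is present, so ElnP is active.
Xylulose is present, so LutY is inactive.
Rhamnulose is absent, so CilE is active.
Sorbose is absent, so WexH is inactive.
No repressor is bound and ElnP and CilE are active, so *bexG* is transcribed.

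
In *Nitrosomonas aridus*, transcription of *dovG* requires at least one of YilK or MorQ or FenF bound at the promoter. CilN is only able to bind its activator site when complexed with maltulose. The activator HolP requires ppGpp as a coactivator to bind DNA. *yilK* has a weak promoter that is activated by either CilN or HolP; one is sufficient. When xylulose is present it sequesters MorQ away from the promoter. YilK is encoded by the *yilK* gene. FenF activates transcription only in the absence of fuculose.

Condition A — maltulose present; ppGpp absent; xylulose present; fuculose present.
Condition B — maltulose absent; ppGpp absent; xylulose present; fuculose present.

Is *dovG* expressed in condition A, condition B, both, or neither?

Condition A:
Maltulose is present, so CilN is active.
ppGpp is absent, so HolP is inactive.
Activator CilN is present, so *yilK* is transcribed.
So YilK is produced and active.
Xylulose is present, so MorQ is inactive.
Fuculose is present, so FenF is inactive.
Activator YilK is present, so *dovG* is transcribed.
→ *dovG* is ON in A.
Condition B:
Maltulose is absent, so CilN is inactive.
ppGpp is absent, so HolP is inactive.
No activator is available at the *yilK* promoter, so *yilK* is not transcribed.
So YilK is not produced.
Xylulose is present, so MorQ is inactive.
Fuculose is present, so FenF is inactive.
No activator is available at the *dovG* promoter, so *dovG* is not transcribed.
→ *dovG* is OFF in B.

A only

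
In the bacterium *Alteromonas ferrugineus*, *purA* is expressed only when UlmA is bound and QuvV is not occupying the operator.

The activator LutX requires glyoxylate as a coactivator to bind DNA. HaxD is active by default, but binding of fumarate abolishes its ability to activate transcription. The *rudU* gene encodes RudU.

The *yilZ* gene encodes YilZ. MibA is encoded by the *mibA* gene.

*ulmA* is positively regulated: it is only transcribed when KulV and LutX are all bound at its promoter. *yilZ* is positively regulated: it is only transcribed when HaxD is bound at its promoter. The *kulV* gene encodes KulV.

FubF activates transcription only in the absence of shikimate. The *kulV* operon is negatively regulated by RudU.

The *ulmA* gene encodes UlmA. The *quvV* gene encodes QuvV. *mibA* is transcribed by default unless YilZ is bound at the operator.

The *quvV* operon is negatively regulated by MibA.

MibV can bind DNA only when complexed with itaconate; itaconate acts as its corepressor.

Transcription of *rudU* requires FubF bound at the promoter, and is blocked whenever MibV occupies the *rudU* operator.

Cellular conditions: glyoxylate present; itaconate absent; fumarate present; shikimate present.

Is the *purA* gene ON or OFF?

Fumarate is present, so HaxD is inactive.
Required activator HaxD is absent, so *yilZ* is not transcribed.
So YilZ is not produced.
With no repressor bound, *mibA* is transcribed.
So MibA is produced and active.
With repressor MibA bound, *quvV* is not transcribed.
So QuvV is not produced.
Shikimate is present, so FubF is inactive.
Itaconate is absent, so MibV is inactive.
Required activator FubF is absent, so *rudU* is not transcribed.
So RudU is not produced.
With no repressor bound, *kulV* is transcribed.
So KulV is produced and active.
Glyoxylate is present, so LutX is active.
No repressor is bound and KulV and LutX are active, so *ulmA* is transcribed.
So UlmA is produced and active.
No repressor is bound and UlmA is active, so *purA* is transcribed.

ON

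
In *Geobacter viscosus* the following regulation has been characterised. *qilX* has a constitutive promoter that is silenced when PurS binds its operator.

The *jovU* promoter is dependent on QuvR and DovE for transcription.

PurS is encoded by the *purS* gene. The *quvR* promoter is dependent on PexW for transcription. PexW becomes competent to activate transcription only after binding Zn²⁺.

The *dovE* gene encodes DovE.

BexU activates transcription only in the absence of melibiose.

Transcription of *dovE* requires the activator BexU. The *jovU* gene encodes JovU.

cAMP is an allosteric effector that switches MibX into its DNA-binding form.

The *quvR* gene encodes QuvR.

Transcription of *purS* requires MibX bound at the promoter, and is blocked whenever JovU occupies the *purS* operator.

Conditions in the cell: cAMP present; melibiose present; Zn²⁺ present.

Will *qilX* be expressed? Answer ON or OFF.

Zn²⁺ is present, so PexW is active.
No repressor is bound and PexW is active, so *quvR* is transcribed.
So QuvR is produced and active.
Melibiose is present, so BexU is inactive.
Required activator BexU is absent, so *dovE* is not transcribed.
So DovE is not produced.
Required activator DovE is absent, so *jovU* is not transcribed.
So JovU is not produced.
cAMP is present, so MibX is active.
No repressor is bound and MibX is active, so *purS* is transcribed.
So PurS is produced and active.
With repressor PurS bound, *qilX* is not transcribed.

OFF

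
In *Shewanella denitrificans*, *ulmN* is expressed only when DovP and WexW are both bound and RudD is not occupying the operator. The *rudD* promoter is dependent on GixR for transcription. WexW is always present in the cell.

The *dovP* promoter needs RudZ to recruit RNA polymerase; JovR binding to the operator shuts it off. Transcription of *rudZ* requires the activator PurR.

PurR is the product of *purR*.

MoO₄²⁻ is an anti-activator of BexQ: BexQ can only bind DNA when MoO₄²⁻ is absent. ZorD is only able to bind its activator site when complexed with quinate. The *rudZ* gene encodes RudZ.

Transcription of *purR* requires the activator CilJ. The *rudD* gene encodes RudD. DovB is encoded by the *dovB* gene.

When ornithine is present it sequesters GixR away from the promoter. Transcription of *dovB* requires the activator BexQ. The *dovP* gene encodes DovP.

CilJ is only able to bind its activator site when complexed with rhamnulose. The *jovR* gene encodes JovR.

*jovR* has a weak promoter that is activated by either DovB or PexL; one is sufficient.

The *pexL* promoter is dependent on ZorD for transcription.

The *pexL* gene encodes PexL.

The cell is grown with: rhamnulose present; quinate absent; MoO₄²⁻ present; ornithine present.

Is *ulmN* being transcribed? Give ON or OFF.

ON

Rhamnulose is present, so CilJ is active.
No repressor is bound and CilJ is active, so *purR* is transcribed.
So PurR is produced and active.
No repressor is bound and PurR is active, so *rudZ* is transcribed.
So RudZ is produced and active.
MoO₄²⁻ is present, so BexQ is inactive.
Required activator BexQ is absent, so *dovB* is not transcribed.
So DovB is not produced.
Quinate is absent, so ZorD is inactive.
Required activator ZorD is absent, so *pexL* is not transcribed.
So PexL is not produced.
No activator is available at the *jovR* promoter, so *jovR* is not transcribed.
So JovR is not produced.
No repressor is bound and RudZ is active, so *dovP* is transcribed.
So DovP is produced and active.
Ornithine is present, so GixR is inactive.
Required activator GixR is absent, so *rudD* is not transcribed.
So RudD is not produced.
WexW is produced constitutively and is active.
No repressor is bound and DovP and WexW are active, so *ulmN* is transcribed.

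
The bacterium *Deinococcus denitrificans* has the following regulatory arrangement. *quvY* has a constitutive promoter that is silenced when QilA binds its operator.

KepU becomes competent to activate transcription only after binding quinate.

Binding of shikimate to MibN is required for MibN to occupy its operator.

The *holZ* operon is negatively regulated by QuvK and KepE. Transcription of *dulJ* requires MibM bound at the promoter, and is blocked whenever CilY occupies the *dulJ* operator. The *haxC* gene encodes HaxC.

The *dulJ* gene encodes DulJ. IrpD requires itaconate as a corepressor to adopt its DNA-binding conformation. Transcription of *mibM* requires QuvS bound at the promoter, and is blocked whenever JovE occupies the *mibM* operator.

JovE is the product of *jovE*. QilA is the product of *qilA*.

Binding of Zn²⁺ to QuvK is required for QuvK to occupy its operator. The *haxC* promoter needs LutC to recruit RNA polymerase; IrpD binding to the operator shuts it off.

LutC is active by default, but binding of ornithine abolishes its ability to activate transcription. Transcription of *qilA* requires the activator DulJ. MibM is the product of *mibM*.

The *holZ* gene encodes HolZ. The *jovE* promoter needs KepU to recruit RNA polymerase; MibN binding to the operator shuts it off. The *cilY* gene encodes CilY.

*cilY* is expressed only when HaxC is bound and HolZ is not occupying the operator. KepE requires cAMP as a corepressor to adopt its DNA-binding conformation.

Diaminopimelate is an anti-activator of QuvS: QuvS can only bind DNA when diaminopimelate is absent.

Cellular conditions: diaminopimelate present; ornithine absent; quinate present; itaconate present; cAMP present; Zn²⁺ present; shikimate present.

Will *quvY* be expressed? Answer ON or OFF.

Ornithine is absent, so LutC is active.
Itaconate is present, so IrpD is active.
With repressor IrpD bound, *haxC* is not transcribed.
So HaxC is not produced.
Zn²⁺ is present, so QuvK is active.
cAMP is present, so KepE is active.
With repressor QuvK bound, *holZ* is not transcribed.
So HolZ is not produced.
Required activator HaxC is absent, so *cilY* is not transcribed.
So CilY is not produced.
Diaminopimelate is present, so QuvS is inactive.
Quinate is present, so KepU is active.
Shikimate is present, so MibN is active.
With repressor MibN bound, *jovE* is not transcribed.
So JovE is not produced.
Required activator QuvS is absent, so *mibM* is not transcribed.
So MibM is not produced.
Required activator MibM is absent, so *dulJ* is not transcribed.
So DulJ is not produced.
Required activator DulJ is absent, so *qilA* is not transcribed.
So QilA is not produced.
With no repressor bound, *quvY* is transcribed.

ON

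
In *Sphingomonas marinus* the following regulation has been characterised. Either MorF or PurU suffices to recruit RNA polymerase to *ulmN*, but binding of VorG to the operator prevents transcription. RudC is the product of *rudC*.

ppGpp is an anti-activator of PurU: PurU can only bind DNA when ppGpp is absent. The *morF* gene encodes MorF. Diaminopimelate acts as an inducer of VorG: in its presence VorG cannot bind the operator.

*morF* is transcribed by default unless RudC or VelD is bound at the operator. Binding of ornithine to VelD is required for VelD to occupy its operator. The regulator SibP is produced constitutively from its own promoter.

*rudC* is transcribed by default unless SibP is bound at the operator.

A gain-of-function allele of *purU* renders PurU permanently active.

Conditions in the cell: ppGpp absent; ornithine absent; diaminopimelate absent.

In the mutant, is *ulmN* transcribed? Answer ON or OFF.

OFF

SibP is produced constitutively and is active.
With repressor SibP bound, *rudC* is not transcribed.
So RudC is not produced.
Ornithine is absent, so VelD is inactive.
With no repressor bound, *morF* is transcribed.
So MorF is produced and active.
PurU is constitutively active in this strain.
Diaminopimelate is absent, so VorG is active.
With repressor VorG bound, *ulmN* is not transcribed.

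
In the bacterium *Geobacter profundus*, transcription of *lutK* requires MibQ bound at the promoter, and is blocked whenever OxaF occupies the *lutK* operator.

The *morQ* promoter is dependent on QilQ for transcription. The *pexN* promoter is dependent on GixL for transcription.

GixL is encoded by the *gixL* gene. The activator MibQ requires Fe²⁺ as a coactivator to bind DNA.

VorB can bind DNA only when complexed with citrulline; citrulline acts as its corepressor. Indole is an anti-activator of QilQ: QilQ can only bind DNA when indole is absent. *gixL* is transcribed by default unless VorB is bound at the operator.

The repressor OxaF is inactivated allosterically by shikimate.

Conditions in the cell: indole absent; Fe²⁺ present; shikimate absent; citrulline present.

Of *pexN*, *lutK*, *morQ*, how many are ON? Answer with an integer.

Citrulline is present, so VorB is active.
With repressor VorB bound, *gixL* is not transcribed.
So GixL is not produced.
Required activator GixL is absent, so *pexN* is not transcribed.
→ *pexN* is OFF.
Shikimate is absent, so OxaF is active.
Fe²⁺ is present, so MibQ is active.
With repressor OxaF bound, *lutK* is not transcribed.
→ *lutK* is OFF.
Indole is absent, so QilQ is active.
No repressor is bound and QilQ is active, so *morQ* is transcribed.
→ *morQ* is ON.
1 of the 3 genes is transcribed.

1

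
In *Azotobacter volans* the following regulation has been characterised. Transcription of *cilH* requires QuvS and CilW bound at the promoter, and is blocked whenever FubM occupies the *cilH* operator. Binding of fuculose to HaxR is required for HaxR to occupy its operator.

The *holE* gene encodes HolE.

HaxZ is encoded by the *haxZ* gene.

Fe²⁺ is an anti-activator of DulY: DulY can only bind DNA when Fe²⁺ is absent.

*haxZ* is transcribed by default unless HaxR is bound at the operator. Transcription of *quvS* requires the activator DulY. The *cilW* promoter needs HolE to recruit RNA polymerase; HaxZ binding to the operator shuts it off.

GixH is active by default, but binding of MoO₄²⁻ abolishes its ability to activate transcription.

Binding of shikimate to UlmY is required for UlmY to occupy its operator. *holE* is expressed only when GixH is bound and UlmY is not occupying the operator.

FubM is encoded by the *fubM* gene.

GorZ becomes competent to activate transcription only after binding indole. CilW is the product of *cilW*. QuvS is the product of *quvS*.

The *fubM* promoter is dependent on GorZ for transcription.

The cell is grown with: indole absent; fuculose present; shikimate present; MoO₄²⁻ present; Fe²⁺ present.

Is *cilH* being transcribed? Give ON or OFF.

Fe²⁺ is present, so DulY is inactive.
Required activator DulY is absent, so *quvS* is not transcribed.
So QuvS is not produced.
MoO₄²⁻ is present, so GixH is inactive.
Shikimate is present, so UlmY is active.
With repressor UlmY bound, *holE* is not transcribed.
So HolE is not produced.
Fuculose is present, so HaxR is active.
With repressor HaxR bound, *haxZ* is not transcribed.
So HaxZ is not produced.
Required activator HolE is absent, so *cilW* is not transcribed.
So CilW is not produced.
Indole is absent, so GorZ is inactive.
Required activator GorZ is absent, so *fubM* is not transcribed.
So FubM is not produced.
Required activator QuvS is absent, so *cilH* is not transcribed.

OFF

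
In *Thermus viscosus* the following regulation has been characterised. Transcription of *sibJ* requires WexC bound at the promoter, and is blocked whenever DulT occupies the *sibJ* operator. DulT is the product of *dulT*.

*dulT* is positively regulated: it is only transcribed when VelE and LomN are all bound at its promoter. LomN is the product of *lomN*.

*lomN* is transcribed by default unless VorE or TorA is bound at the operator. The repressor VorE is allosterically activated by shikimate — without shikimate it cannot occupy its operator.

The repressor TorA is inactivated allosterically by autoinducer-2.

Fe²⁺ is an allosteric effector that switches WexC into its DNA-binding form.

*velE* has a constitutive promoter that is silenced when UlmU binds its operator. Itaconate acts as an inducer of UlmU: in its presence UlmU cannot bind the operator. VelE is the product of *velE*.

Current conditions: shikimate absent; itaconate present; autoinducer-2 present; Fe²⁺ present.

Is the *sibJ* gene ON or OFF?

Itaconate is present, so UlmU is inactive.
With no repressor bound, *velE* is transcribed.
So VelE is produced and active.
Shikimate is absent, so VorE is inactive.
Autoinducer-2 is present, so TorA is inactive.
With no repressor bound, *lomN* is transcribed.
So LomN is produced and active.
No repressor is bound and VelE and LomN are active, so *dulT* is transcribed.
So DulT is produced and active.
Fe²⁺ is present, so WexC is active.
With repressor DulT bound, *sibJ* is not transcribed.

OFF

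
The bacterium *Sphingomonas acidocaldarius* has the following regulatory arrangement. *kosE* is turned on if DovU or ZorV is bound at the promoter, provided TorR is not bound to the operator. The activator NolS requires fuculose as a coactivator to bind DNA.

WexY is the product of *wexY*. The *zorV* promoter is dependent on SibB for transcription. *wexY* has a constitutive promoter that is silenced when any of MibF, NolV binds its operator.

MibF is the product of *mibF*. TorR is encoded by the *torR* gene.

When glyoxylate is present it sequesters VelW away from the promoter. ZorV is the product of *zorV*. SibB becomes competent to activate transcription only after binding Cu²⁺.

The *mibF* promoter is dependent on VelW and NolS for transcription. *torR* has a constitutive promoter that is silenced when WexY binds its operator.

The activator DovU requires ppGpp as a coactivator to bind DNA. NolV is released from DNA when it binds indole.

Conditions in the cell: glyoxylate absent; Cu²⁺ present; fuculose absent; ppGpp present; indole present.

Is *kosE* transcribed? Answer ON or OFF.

Glyoxylate is absent, so VelW is active.
Fuculose is absent, so NolS is inactive.
Required activator NolS is absent, so *mibF* is not transcribed.
So MibF is not produced.
Indole is present, so NolV is inactive.
With no repressor bound, *wexY* is transcribed.
So WexY is produced and active.
With repressor WexY bound, *torR* is not transcribed.
So TorR is not produced.
ppGpp is present, so DovU is active.
Cu²⁺ is present, so SibB is active.
No repressor is bound and SibB is active, so *zorV* is transcribed.
So ZorV is produced and active.
Activator DovU is present, so *kosE* is transcribed.

ON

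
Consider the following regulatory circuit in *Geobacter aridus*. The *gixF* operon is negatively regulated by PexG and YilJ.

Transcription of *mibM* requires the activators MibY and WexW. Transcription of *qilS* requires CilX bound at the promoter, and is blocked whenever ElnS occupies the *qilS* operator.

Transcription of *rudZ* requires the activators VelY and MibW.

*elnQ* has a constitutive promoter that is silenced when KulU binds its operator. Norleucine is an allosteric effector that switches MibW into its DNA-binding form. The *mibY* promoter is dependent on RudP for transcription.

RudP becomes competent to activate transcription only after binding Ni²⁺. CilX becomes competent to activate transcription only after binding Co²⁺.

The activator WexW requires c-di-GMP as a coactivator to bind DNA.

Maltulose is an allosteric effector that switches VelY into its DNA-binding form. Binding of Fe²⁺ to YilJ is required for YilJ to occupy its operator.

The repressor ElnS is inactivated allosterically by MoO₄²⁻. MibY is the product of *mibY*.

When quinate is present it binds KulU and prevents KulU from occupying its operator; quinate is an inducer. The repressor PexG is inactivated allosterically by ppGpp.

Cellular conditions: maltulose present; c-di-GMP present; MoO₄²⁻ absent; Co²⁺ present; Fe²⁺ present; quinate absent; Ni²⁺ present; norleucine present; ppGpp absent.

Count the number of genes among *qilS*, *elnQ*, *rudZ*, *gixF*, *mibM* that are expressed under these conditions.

Co²⁺ is present, so CilX is active.
MoO₄²⁻ is absent, so ElnS is active.
With repressor ElnS bound, *qilS* is not transcribed.
→ *qilS* is OFF.
Quinate is absent, so KulU is active.
With repressor KulU bound, *elnQ* is not transcribed.
→ *elnQ* is OFF.
Maltulose is present, so VelY is active.
Norleucine is present, so MibW is active.
No repressor is bound and VelY and MibW are active, so *rudZ* is transcribed.
→ *rudZ* is ON.
ppGpp is absent, so PexG is active.
Fe²⁺ is present, so YilJ is active.
With repressor PexG bound, *gixF* is not transcribed.
→ *gixF* is OFF.
Ni²⁺ is present, so RudP is active.
No repressor is bound and RudP is active, so *mibY* is transcribed.
So MibY is produced and active.
c-di-GMP is present, so WexW is active.
No repressor is bound and MibY and WexW are active, so *mibM* is transcribed.
→ *mibM* is ON.
2 of the 5 genes are transcribed.

2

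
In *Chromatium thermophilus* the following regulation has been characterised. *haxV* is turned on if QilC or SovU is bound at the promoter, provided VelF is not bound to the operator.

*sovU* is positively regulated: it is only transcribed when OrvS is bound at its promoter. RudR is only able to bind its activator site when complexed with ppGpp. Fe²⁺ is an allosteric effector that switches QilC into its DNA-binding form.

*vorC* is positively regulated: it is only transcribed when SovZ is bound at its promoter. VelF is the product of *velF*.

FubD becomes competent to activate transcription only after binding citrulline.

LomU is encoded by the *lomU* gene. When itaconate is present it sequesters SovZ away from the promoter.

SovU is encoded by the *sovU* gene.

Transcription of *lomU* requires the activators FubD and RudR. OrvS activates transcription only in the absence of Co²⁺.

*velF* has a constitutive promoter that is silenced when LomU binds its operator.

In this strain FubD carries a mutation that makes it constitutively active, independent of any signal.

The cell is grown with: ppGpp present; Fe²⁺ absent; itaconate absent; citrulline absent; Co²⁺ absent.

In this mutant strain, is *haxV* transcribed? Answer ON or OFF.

ON

Fe²⁺ is absent, so QilC is inactive.
Co²⁺ is absent, so OrvS is active.
No repressor is bound and OrvS is active, so *sovU* is transcribed.
So SovU is produced and active.
FubD is constitutively active in this strain.
ppGpp is present, so RudR is active.
No repressor is bound and FubD and RudR are active, so *lomU* is transcribed.
So LomU is produced and active.
With repressor LomU bound, *velF* is not transcribed.
So VelF is not produced.
Activator SovU is present, so *haxV* is transcribed.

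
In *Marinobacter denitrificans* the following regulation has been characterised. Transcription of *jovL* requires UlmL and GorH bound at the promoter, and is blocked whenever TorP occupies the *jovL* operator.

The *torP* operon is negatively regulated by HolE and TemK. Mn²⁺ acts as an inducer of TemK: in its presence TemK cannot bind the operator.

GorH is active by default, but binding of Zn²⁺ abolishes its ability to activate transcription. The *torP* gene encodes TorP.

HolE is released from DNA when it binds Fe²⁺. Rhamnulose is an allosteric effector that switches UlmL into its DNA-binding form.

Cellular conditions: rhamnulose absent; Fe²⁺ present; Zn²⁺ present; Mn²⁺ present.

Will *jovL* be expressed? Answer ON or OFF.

Fe²⁺ is present, so HolE is inactive.
Mn²⁺ is present, so TemK is inactive.
With no repressor bound, *torP* is transcribed.
So TorP is produced and active.
Rhamnulose is absent, so UlmL is inactive.
Zn²⁺ is present, so GorH is inactive.
With repressor TorP bound, *jovL* is not transcribed.

OFF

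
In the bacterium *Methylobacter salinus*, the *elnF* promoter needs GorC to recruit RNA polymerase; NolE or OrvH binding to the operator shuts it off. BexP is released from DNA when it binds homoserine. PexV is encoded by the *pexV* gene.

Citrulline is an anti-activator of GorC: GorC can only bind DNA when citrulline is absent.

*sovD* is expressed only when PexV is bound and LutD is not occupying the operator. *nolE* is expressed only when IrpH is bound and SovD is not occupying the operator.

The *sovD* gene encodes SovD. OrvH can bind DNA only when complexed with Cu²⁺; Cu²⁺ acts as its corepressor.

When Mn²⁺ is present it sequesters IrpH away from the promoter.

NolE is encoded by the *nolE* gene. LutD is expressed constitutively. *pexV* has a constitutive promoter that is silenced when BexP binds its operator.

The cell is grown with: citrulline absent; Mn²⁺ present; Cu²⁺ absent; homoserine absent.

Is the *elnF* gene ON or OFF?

Citrulline is absent, so GorC is active.
Homoserine is absent, so BexP is active.
With repressor BexP bound, *pexV* is not transcribed.
So PexV is not produced.
LutD is produced constitutively and is active.
With repressor LutD bound, *sovD* is not transcribed.
So SovD is not produced.
Mn²⁺ is present, so IrpH is inactive.
Required activator IrpH is absent, so *nolE* is not transcribed.
So NolE is not produced.
Cu²⁺ is absent, so OrvH is inactive.
No repressor is bound and GorC is active, so *elnF* is transcribed.

ON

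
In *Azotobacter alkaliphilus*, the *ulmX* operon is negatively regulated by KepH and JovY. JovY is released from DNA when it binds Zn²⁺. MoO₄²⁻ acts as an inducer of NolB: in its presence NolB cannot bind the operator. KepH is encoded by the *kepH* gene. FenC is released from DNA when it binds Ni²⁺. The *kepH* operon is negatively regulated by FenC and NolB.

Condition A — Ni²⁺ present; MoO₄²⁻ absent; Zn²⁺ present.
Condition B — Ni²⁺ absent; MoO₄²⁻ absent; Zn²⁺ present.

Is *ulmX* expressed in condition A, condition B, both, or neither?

both

Condition A:
Ni²⁺ is present, so FenC is inactive.
MoO₄²⁻ is absent, so NolB is active.
With repressor NolB bound, *kepH* is not transcribed.
So KepH is not produced.
Zn²⁺ is present, so JovY is inactive.
With no repressor bound, *ulmX* is transcribed.
→ *ulmX* is ON in A.
Condition B:
Ni²⁺ is absent, so FenC is active.
MoO₄²⁻ is absent, so NolB is active.
With repressor FenC bound, *kepH* is not transcribed.
So KepH is not produced.
Zn²⁺ is present, so JovY is inactive.
With no repressor bound, *ulmX* is transcribed.
→ *ulmX* is ON in B.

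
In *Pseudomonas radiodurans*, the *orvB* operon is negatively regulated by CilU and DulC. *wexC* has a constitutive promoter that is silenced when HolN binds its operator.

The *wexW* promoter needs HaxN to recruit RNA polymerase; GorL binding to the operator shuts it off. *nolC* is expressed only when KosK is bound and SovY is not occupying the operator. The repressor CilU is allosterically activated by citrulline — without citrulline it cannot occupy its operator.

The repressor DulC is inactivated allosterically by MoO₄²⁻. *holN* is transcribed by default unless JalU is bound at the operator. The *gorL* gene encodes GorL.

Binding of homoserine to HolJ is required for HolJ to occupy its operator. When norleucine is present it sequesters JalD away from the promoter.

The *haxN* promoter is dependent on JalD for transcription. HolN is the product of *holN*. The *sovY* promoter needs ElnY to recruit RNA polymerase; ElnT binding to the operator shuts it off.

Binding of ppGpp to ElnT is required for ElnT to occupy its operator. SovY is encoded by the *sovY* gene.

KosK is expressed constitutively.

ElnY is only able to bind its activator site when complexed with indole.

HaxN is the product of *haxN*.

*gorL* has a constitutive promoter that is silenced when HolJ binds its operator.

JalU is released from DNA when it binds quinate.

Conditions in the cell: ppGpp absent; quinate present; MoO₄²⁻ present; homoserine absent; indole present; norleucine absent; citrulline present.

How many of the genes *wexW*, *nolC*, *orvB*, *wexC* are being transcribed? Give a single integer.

0

Norleucine is absent, so JalD is active.
No repressor is bound and JalD is active, so *haxN* is transcribed.
So HaxN is produced and active.
Homoserine is absent, so HolJ is inactive.
With no repressor bound, *gorL* is transcribed.
So GorL is produced and active.
With repressor GorL bound, *wexW* is not transcribed.
→ *wexW* is OFF.
Indole is present, so ElnY is active.
ppGpp is absent, so ElnT is inactive.
No repressor is bound and ElnY is active, so *sovY* is transcribed.
So SovY is produced and active.
KosK is produced constitutively and is active.
With repressor SovY bound, *nolC* is not transcribed.
→ *nolC* is OFF.
Citrulline is present, so CilU is active.
MoO₄²⁻ is present, so DulC is inactive.
With repressor CilU bound, *orvB* is not transcribed.
→ *orvB* is OFF.
Quinate is present, so JalU is inactive.
With no repressor bound, *holN* is transcribed.
So HolN is produced and active.
With repressor HolN bound, *wexC* is not transcribed.
→ *wexC* is OFF.
0 of the 4 genes are transcribed.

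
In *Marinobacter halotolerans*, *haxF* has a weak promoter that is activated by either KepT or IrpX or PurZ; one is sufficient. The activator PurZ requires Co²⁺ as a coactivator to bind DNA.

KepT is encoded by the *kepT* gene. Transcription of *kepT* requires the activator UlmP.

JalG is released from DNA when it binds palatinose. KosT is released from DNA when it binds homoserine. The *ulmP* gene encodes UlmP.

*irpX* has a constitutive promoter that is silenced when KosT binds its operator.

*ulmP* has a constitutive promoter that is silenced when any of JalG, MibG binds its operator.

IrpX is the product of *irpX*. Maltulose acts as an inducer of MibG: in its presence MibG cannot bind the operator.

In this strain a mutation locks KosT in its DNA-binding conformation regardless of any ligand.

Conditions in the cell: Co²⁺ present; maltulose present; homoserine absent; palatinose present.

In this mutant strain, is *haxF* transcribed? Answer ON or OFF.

ON

Palatinose is present, so JalG is inactive.
Maltulose is present, so MibG is inactive.
With no repressor bound, *ulmP* is transcribed.
So UlmP is produced and active.
No repressor is bound and UlmP is active, so *kepT* is transcribed.
So KepT is produced and active.
KosT is constitutively active in this strain.
With repressor KosT bound, *irpX* is not transcribed.
So IrpX is not produced.
Co²⁺ is present, so PurZ is active.
Activator KepT is present, so *haxF* is transcribed.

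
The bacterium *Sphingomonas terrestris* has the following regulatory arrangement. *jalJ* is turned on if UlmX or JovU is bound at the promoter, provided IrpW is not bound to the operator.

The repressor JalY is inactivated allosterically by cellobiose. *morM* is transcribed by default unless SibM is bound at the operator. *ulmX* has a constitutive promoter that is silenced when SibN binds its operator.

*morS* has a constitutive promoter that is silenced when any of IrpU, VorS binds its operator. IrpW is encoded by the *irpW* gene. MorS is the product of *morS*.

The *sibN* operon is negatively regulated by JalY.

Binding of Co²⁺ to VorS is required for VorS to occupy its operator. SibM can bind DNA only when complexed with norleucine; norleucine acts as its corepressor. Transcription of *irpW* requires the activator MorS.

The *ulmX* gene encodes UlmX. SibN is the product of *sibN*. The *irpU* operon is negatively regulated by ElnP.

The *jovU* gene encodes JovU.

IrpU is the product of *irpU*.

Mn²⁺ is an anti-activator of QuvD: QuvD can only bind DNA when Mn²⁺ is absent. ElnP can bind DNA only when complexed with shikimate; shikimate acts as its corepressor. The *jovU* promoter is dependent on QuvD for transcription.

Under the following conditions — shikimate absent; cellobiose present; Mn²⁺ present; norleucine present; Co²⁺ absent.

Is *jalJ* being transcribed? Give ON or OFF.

OFF

Cellobiose is present, so JalY is inactive.
With no repressor bound, *sibN* is transcribed.
So SibN is produced and active.
With repressor SibN bound, *ulmX* is not transcribed.
So UlmX is not produced.
Mn²⁺ is present, so QuvD is inactive.
Required activator QuvD is absent, so *jovU* is not transcribed.
So JovU is not produced.
Shikimate is absent, so ElnP is inactive.
With no repressor bound, *irpU* is transcribed.
So IrpU is produced and active.
Co²⁺ is absent, so VorS is inactive.
With repressor IrpU bound, *morS* is not transcribed.
So MorS is not produced.
Required activator MorS is absent, so *irpW* is not transcribed.
So IrpW is not produced.
No activator is available at the *jalJ* promoter, so *jalJ* is not transcribed.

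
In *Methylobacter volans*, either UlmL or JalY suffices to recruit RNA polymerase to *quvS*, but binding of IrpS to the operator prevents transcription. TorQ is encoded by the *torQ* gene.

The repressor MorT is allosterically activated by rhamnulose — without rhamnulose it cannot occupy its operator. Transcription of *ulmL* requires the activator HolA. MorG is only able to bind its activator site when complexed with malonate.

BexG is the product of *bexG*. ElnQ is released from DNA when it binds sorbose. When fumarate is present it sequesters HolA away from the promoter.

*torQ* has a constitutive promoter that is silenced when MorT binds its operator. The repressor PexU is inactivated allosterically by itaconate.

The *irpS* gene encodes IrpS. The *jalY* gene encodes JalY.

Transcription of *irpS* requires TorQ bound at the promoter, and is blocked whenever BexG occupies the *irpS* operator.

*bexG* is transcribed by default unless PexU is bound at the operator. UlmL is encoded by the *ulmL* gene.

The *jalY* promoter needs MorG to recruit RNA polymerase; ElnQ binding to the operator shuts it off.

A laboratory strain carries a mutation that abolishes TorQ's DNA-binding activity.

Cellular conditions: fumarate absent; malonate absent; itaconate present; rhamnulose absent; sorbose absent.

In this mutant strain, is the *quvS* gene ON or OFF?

ON

TorQ is non-functional in this strain, so it has no effect.
Itaconate is present, so PexU is inactive.
With no repressor bound, *bexG* is transcribed.
So BexG is produced and active.
With repressor BexG bound, *irpS* is not transcribed.
So IrpS is not produced.
Fumarate is absent, so HolA is active.
No repressor is bound and HolA is active, so *ulmL* is transcribed.
So UlmL is produced and active.
Malonate is absent, so MorG is inactive.
Sorbose is absent, so ElnQ is active.
With repressor ElnQ bound, *jalY* is not transcribed.
So JalY is not produced.
Activator UlmL is present, so *quvS* is transcribed.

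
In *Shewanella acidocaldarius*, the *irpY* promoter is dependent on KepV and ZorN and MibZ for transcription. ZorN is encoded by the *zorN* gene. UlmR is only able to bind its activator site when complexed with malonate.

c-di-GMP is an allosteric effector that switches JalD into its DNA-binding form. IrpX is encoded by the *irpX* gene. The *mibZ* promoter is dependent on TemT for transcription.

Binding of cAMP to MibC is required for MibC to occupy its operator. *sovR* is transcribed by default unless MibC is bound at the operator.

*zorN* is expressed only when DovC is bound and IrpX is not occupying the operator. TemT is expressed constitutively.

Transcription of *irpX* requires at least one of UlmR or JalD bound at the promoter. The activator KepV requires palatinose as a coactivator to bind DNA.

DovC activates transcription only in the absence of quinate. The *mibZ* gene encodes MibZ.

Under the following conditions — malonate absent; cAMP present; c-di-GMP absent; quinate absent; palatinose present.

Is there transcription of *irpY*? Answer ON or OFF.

Palatinose is present, so KepV is active.
Quinate is absent, so DovC is active.
Malonate is absent, so UlmR is inactive.
c-di-GMP is absent, so JalD is inactive.
No activator is available at the *irpX* promoter, so *irpX* is not transcribed.
So IrpX is not produced.
No repressor is bound and DovC is active, so *zorN* is transcribed.
So ZorN is produced and active.
TemT is produced constitutively and is active.
No repressor is bound and TemT is active, so *mibZ* is transcribed.
So MibZ is produced and active.
No repressor is bound and KepV and ZorN and MibZ are active, so *irpY* is transcribed.

ON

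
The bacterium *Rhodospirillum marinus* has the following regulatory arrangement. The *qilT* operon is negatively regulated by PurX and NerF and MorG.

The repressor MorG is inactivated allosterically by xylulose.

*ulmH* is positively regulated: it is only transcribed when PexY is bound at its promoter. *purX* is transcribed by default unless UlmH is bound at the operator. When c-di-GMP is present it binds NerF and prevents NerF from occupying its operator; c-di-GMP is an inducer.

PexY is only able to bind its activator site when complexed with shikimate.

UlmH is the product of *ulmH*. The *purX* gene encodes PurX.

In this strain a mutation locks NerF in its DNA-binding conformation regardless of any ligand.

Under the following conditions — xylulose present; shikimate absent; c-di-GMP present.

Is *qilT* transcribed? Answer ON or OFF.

OFF

Shikimate is absent, so PexY is inactive.
Required activator PexY is absent, so *ulmH* is not transcribed.
So UlmH is not produced.
With no repressor bound, *purX* is transcribed.
So PurX is produced and active.
NerF is constitutively active in this strain.
Xylulose is present, so MorG is inactive.
With repressor PurX bound, *qilT* is not transcribed.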